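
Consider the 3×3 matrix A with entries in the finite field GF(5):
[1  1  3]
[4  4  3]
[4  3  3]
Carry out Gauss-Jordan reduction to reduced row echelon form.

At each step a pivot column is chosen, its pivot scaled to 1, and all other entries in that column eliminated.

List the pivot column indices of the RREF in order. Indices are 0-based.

step 1: normalize row 0 (÷1) = (1, 1, 3)
  row 1: subtract 4×row0 = (0, 0, 1)
  row 2: subtract 4×row0 = (0, 4, 1)
step 2: exchange rows 1,2
step 2: normalize row 1 (÷4) = (0, 1, 4)
  row 0: subtract 1×row1 = (1, 0, 4)
step 3: normalize row 2 (÷1) = (0, 0, 1)
  row 0: subtract 4×row2 = (1, 0, 0)
  row 1: subtract 4×row2 = (0, 1, 0)

pivot columns: 0, 1, 2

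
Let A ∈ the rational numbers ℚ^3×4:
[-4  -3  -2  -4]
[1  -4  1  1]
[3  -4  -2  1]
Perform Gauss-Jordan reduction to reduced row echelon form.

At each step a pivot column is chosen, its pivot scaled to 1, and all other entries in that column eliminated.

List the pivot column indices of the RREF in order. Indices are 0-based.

pivot columns: 0, 1, 2

[1] R0 /= -4  ⇒  (1, 3/4, 1/2, 1)
     R1 -= 1·R0  ⇒  (0, -19/4, 1/2, 0)
     R2 -= 3·R0  ⇒  (0, -25/4, -7/2, -2)
[2] R1 /= -19/4  ⇒  (0, 1, -2/19, 0)
     R0 -= 3/4·R1  ⇒  (1, 0, 11/19, 1)
     R2 -= -25/4·R1  ⇒  (0, 0, -79/19, -2)
[3] R2 /= -79/19  ⇒  (0, 0, 1, 38/79)
     R0 -= 11/19·R2  ⇒  (1, 0, 0, 57/79)
     R1 -= -2/19·R2  ⇒  (0, 1, 0, 4/79)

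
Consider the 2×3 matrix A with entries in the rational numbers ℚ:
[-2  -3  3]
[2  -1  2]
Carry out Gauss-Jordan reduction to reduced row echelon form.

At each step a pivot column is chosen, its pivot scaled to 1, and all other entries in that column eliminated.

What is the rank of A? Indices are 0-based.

pivot(0,0)=-2: scale R0 → (1, 3/2, -3/2)
  clear (1,0): R1 −= (2)R0 → (0, -4, 5)
pivot(1,1)=-4: scale R1 → (0, 1, -5/4)
  clear (0,1): R0 −= (3/2)R1 → (1, 0, 3/8)

rank = 2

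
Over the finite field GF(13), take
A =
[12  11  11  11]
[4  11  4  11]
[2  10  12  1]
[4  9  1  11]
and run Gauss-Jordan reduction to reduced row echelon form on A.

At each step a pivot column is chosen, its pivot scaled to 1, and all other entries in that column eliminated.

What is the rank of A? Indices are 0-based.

rank = 4

[1] R0 /= 12  ⇒  (1, 2, 2, 2)
     R1 -= 4·R0  ⇒  (0, 3, 9, 3)
     R2 -= 2·R0  ⇒  (0, 6, 8, 10)
     R3 -= 4·R0  ⇒  (0, 1, 6, 3)
[2] R1 /= 3  ⇒  (0, 1, 3, 1)
     R0 -= 2·R1  ⇒  (1, 0, 9, 0)
     R2 -= 6·R1  ⇒  (0, 0, 3, 4)
     R3 -= 1·R1  ⇒  (0, 0, 3, 2)
[3] R2 /= 3  ⇒  (0, 0, 1, 10)
     R0 -= 9·R2  ⇒  (1, 0, 0, 1)
     R1 -= 3·R2  ⇒  (0, 1, 0, 10)
     R3 -= 3·R2  ⇒  (0, 0, 0, 11)
[4] R3 /= 11  ⇒  (0, 0, 0, 1)
     R0 -= 1·R3  ⇒  (1, 0, 0, 0)
     R1 -= 10·R3  ⇒  (0, 1, 0, 0)
     R2 -= 10·R3  ⇒  (0, 0, 1, 0)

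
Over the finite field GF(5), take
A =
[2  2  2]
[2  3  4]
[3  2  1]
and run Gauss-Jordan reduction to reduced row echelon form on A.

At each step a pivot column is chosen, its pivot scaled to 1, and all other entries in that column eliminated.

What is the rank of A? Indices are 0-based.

rank = 2

pivot(0,0)=2: scale R0 → (1, 1, 1)
  clear (1,0): R1 −= (2)R0 → (0, 1, 2)
  clear (2,0): R2 −= (3)R0 → (0, 4, 3)
pivot(1,1)=1: scale R1 → (0, 1, 2)
  clear (0,1): R0 −= (1)R1 → (1, 0, 4)
  clear (2,1): R2 −= (4)R1 → (0, 0, 0)
col 2: no nonzero at/below row 2; advance.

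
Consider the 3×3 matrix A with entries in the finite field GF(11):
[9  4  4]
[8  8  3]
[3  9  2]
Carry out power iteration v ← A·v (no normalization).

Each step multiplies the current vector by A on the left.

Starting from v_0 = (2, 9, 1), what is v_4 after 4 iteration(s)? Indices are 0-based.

v_4 = (3, 3, 10)

v_0 = (2, 9, 1).
v_1 = A·v_0 = (3, 3, 1).
v_2 = A·v_1 = (10, 7, 5).
v_3 = A·v_2 = (6, 8, 4).
v_4 = A·v_3 = (3, 3, 10).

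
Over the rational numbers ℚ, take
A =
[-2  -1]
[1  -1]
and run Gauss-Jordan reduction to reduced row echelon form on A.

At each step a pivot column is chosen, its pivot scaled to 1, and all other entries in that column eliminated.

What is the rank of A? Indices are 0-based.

rank = 2

[1] R0 /= -2  ⇒  (1, 1/2)
     R1 -= 1·R0  ⇒  (0, -3/2)
[2] R1 /= -3/2  ⇒  (0, 1)
     R0 -= 1/2·R1  ⇒  (1, 0)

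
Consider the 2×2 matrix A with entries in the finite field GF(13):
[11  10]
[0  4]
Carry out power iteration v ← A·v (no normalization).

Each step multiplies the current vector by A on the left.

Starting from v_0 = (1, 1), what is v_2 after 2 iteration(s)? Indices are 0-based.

v_2 = (11, 3)

v_0 = (1, 1).
v_1 = A·v_0 = (8, 4).
v_2 = A·v_1 = (11, 3).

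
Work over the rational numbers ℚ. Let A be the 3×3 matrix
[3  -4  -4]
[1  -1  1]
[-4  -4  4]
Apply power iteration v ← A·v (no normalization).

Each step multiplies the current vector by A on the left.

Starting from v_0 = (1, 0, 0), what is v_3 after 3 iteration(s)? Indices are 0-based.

v_3 = (199, -9, -204)

v_0 = (1, 0, 0).
v_1 = A·v_0 = (3, 1, -4).
v_2 = A·v_1 = (21, -2, -32).
v_3 = A·v_2 = (199, -9, -204).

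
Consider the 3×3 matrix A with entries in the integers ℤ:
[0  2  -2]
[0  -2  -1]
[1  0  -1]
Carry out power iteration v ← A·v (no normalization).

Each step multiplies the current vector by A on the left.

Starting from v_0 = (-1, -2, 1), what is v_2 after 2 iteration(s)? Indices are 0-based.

v_0 = (-1, -2, 1).
v_1 = A·v_0 = (-6, 3, -2).
v_2 = A·v_1 = (10, -4, -4).

v_2 = (10, -4, -4)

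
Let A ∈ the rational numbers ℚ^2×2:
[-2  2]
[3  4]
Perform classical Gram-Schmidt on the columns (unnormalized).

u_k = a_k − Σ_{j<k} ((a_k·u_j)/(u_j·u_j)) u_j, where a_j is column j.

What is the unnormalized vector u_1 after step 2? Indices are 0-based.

u_1 = (42/13, 28/13)

Step 1: u_0 = a_0 = (-2, 3).
Step 2: u_1 = a_1 − (8/13)·u_0 = (42/13, 28/13).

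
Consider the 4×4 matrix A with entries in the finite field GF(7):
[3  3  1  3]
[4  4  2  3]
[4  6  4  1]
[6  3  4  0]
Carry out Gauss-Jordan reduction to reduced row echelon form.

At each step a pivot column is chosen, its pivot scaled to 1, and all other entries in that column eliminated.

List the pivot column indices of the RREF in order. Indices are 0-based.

pivot(0,0)=3: scale R0 → (1, 1, 5, 1)
  clear (1,0): R1 −= (4)R0 → (0, 0, 3, 6)
  clear (2,0): R2 −= (4)R0 → (0, 2, 5, 4)
  clear (3,0): R3 −= (6)R0 → (0, 4, 2, 1)
pivot(1,1): swap R1↔R2
pivot(1,1)=2: scale R1 → (0, 1, 6, 2)
  clear (0,1): R0 −= (1)R1 → (1, 0, 6, 6)
  clear (3,1): R3 −= (4)R1 → (0, 0, 6, 0)
pivot(2,2)=3: scale R2 → (0, 0, 1, 2)
  clear (0,2): R0 −= (6)R2 → (1, 0, 0, 1)
  clear (1,2): R1 −= (6)R2 → (0, 1, 0, 4)
  clear (3,2): R3 −= (6)R2 → (0, 0, 0, 2)
pivot(3,3)=2: scale R3 → (0, 0, 0, 1)
  clear (0,3): R0 −= (1)R3 → (1, 0, 0, 0)
  clear (1,3): R1 −= (4)R3 → (0, 1, 0, 0)
  clear (2,3): R2 −= (2)R3 → (0, 0, 1, 0)

pivot columns: 0, 1, 2, 3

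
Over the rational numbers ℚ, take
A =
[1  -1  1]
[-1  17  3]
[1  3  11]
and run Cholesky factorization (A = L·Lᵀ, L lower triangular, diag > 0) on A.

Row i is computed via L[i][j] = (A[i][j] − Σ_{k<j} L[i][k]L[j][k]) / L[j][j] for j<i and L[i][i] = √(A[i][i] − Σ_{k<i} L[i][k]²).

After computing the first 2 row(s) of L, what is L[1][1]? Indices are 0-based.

Step 1: L[0][0] = √(1) = 1.
  L[1][0] = (-1) / L[0][0] = -1.
Step 2: L[1][1] = √(16) = 4.

L[1][1] = 4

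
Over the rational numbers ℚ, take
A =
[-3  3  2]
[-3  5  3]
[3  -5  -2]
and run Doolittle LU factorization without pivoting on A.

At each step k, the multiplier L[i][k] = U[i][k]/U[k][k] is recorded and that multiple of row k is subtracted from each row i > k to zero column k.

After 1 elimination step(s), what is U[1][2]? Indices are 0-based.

U[1][2] = 1

Step 1: pivot at (0,0) is -3.
  row1 ← row1 − (1)·row0  ⇒  L[1][0]=1, U row1=(0, 2, 1)
  row2 ← row2 − (-1)·row0  ⇒  L[2][0]=-1, U row2=(0, -2, 0)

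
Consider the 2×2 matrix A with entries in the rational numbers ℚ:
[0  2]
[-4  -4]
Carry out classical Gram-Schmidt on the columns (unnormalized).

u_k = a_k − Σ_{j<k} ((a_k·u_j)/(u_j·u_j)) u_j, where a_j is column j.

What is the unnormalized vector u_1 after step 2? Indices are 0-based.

Step 1: u_0 = a_0 = (0, -4).
Step 2: u_1 = a_1 − (1)·u_0 = (2, 0).

u_1 = (2, 0)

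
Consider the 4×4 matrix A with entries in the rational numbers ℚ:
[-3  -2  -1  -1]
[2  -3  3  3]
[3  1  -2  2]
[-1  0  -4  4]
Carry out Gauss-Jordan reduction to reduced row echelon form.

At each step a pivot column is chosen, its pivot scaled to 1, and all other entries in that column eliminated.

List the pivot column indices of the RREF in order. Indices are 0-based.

step 1: normalize row 0 (÷-3) = (1, 2/3, 1/3, 1/3)
  row 1: subtract 2×row0 = (0, -13/3, 7/3, 7/3)
  row 2: subtract 3×row0 = (0, -1, -3, 1)
  row 3: subtract -1×row0 = (0, 2/3, -11/3, 13/3)
step 2: normalize row 1 (÷-13/3) = (0, 1, -7/13, -7/13)
  row 0: subtract 2/3×row1 = (1, 0, 9/13, 9/13)
  row 2: subtract -1×row1 = (0, 0, -46/13, 6/13)
  row 3: subtract 2/3×row1 = (0, 0, -43/13, 61/13)
step 3: normalize row 2 (÷-46/13) = (0, 0, 1, -3/23)
  row 0: subtract 9/13×row2 = (1, 0, 0, 18/23)
  row 1: subtract -7/13×row2 = (0, 1, 0, -14/23)
  row 3: subtract -43/13×row2 = (0, 0, 0, 98/23)
step 4: normalize row 3 (÷98/23) = (0, 0, 0, 1)
  row 0: subtract 18/23×row3 = (1, 0, 0, 0)
  row 1: subtract -14/23×row3 = (0, 1, 0, 0)
  row 2: subtract -3/23×row3 = (0, 0, 1, 0)

pivot columns: 0, 1, 2, 3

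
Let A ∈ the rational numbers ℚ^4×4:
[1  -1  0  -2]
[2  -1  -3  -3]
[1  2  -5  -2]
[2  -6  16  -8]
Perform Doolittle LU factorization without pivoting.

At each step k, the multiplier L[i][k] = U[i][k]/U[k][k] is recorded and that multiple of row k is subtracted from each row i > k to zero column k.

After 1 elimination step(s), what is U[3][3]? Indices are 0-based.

U[3][3] = -4

[col 0] pivot 1
  R1 -= 2*R0 → (0, 1, -3, 1)  (L[1][0] := 2)
  R2 -= 1*R0 → (0, 3, -5, 0)  (L[2][0] := 1)
  R3 -= 2*R0 → (0, -4, 16, -4)  (L[3][0] := 2)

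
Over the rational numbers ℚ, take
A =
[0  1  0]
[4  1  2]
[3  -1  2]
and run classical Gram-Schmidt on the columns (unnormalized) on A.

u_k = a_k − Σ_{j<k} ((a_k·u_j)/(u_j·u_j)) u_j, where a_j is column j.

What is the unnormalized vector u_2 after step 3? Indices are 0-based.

u_2 = (7/37, -3/37, 4/37)

Step 1: u_0 = a_0 = (0, 4, 3).
Step 2: u_1 = a_1 − (1/25)·u_0 = (1, 21/25, -28/25).
Step 3: u_2 = a_2 − (14/25)·u_0 − (-7/37)·u_1 = (7/37, -3/37, 4/37).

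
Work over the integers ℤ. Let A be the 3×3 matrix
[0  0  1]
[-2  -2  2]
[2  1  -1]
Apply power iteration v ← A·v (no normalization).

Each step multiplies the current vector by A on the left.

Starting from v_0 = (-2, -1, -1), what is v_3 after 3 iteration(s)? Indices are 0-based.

v_3 = (6, 48, -28)

v_0 = (-2, -1, -1).
v_1 = A·v_0 = (-1, 4, -4).
v_2 = A·v_1 = (-4, -14, 6).
v_3 = A·v_2 = (6, 48, -28).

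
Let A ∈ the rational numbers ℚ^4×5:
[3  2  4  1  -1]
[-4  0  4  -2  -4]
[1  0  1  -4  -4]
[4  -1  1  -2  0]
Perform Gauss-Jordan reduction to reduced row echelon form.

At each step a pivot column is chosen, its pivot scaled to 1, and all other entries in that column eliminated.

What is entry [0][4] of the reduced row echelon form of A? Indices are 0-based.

step 1: normalize row 0 (÷3) = (1, 2/3, 4/3, 1/3, -1/3)
  row 1: subtract -4×row0 = (0, 8/3, 28/3, -2/3, -16/3)
  row 2: subtract 1×row0 = (0, -2/3, -1/3, -13/3, -11/3)
  row 3: subtract 4×row0 = (0, -11/3, -13/3, -10/3, 4/3)
step 2: normalize row 1 (÷8/3) = (0, 1, 7/2, -1/4, -2)
  row 0: subtract 2/3×row1 = (1, 0, -1, 1/2, 1)
  row 2: subtract -2/3×row1 = (0, 0, 2, -9/2, -5)
  row 3: subtract -11/3×row1 = (0, 0, 17/2, -17/4, -6)
step 3: normalize row 2 (÷2) = (0, 0, 1, -9/4, -5/2)
  row 0: subtract -1×row2 = (1, 0, 0, -7/4, -3/2)
  row 1: subtract 7/2×row2 = (0, 1, 0, 61/8, 27/4)
  row 3: subtract 17/2×row2 = (0, 0, 0, 119/8, 61/4)
step 4: normalize row 3 (÷119/8) = (0, 0, 0, 1, 122/119)
  row 0: subtract -7/4×row3 = (1, 0, 0, 0, 5/17)
  row 1: subtract 61/8×row3 = (0, 1, 0, 0, -127/119)
  row 2: subtract -9/4×row3 = (0, 0, 1, 0, -23/119)

M[0][4] = 5/17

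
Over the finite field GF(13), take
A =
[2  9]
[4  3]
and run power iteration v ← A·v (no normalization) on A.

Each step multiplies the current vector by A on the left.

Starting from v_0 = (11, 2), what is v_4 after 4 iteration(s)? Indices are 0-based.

v_0 = (11, 2).
v_1 = A·v_0 = (1, 11).
v_2 = A·v_1 = (10, 11).
v_3 = A·v_2 = (2, 8).
v_4 = A·v_3 = (11, 6).

v_4 = (11, 6)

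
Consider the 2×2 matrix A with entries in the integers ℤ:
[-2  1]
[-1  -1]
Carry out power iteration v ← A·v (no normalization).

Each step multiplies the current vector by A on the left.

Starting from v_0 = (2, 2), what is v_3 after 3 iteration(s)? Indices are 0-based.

v_3 = (6, -6)

v_0 = (2, 2).
v_1 = A·v_0 = (-2, -4).
v_2 = A·v_1 = (0, 6).
v_3 = A·v_2 = (6, -6).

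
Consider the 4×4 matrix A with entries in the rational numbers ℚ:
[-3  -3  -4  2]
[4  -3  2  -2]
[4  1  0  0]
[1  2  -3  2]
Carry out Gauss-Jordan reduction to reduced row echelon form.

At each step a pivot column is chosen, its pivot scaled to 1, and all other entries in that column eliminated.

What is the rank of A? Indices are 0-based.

[1] R0 /= -3  ⇒  (1, 1, 4/3, -2/3)
     R1 -= 4·R0  ⇒  (0, -7, -10/3, 2/3)
     R2 -= 4·R0  ⇒  (0, -3, -16/3, 8/3)
     R3 -= 1·R0  ⇒  (0, 1, -13/3, 8/3)
[2] R1 /= -7  ⇒  (0, 1, 10/21, -2/21)
     R0 -= 1·R1  ⇒  (1, 0, 6/7, -4/7)
     R2 -= -3·R1  ⇒  (0, 0, -82/21, 50/21)
     R3 -= 1·R1  ⇒  (0, 0, -101/21, 58/21)
[3] R2 /= -82/21  ⇒  (0, 0, 1, -25/41)
     R0 -= 6/7·R2  ⇒  (1, 0, 0, -2/41)
     R1 -= 10/21·R2  ⇒  (0, 1, 0, 8/41)
     R3 -= -101/21·R2  ⇒  (0, 0, 0, -7/41)
[4] R3 /= -7/41  ⇒  (0, 0, 0, 1)
     R0 -= -2/41·R3  ⇒  (1, 0, 0, 0)
     R1 -= 8/41·R3  ⇒  (0, 1, 0, 0)
     R2 -= -25/41·R3  ⇒  (0, 0, 1, 0)

rank = 4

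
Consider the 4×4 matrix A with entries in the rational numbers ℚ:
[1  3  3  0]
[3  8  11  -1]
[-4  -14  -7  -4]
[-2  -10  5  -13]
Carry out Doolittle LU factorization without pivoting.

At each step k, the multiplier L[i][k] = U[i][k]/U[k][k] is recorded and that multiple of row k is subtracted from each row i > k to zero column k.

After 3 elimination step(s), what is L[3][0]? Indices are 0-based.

L[3][0] = -2

[col 0] pivot 1
  R1 -= 3*R0 → (0, -1, 2, -1)  (L[1][0] := 3)
  R2 -= -4*R0 → (0, -2, 5, -4)  (L[2][0] := -4)
  R3 -= -2*R0 → (0, -4, 11, -13)  (L[3][0] := -2)
[col 1] pivot -1
  R2 -= 2*R1 → (0, 0, 1, -2)  (L[2][1] := 2)
  R3 -= 4*R1 → (0, 0, 3, -9)  (L[3][1] := 4)
[col 2] pivot 1
  R3 -= 3*R2 → (0, 0, 0, -3)  (L[3][2] := 3)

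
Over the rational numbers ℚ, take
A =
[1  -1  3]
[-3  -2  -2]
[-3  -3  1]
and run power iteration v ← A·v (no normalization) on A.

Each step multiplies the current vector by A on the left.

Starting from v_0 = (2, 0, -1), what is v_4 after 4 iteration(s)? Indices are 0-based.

v_4 = (-46, 107, 80)

v_0 = (2, 0, -1).
v_1 = A·v_0 = (-1, -4, -7).
v_2 = A·v_1 = (-18, 25, 8).
v_3 = A·v_2 = (-19, -12, -13).
v_4 = A·v_3 = (-46, 107, 80).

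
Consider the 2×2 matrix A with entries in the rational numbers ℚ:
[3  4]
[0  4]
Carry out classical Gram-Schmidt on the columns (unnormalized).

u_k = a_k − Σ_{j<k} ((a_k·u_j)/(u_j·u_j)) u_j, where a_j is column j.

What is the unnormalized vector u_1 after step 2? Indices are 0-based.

Step 1: u_0 = a_0 = (3, 0).
Step 2: u_1 = a_1 − (4/3)·u_0 = (0, 4).

u_1 = (0, 4)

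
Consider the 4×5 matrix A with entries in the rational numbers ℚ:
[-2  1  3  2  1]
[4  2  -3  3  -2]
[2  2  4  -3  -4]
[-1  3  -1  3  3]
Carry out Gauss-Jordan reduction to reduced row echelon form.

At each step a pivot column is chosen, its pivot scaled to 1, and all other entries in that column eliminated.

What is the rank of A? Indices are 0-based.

[1] R0 /= -2  ⇒  (1, -1/2, -3/2, -1, -1/2)
     R1 -= 4·R0  ⇒  (0, 4, 3, 7, 0)
     R2 -= 2·R0  ⇒  (0, 3, 7, -1, -3)
     R3 -= -1·R0  ⇒  (0, 5/2, -5/2, 2, 5/2)
[2] R1 /= 4  ⇒  (0, 1, 3/4, 7/4, 0)
     R0 -= -1/2·R1  ⇒  (1, 0, -9/8, -1/8, -1/2)
     R2 -= 3·R1  ⇒  (0, 0, 19/4, -25/4, -3)
     R3 -= 5/2·R1  ⇒  (0, 0, -35/8, -19/8, 5/2)
[3] R2 /= 19/4  ⇒  (0, 0, 1, -25/19, -12/19)
     R0 -= -9/8·R2  ⇒  (1, 0, 0, -61/38, -23/19)
     R1 -= 3/4·R2  ⇒  (0, 1, 0, 52/19, 9/19)
     R3 -= -35/8·R2  ⇒  (0, 0, 0, -309/38, -5/19)
[4] R3 /= -309/38  ⇒  (0, 0, 0, 1, 10/309)
     R0 -= -61/38·R3  ⇒  (1, 0, 0, 0, -358/309)
     R1 -= 52/19·R3  ⇒  (0, 1, 0, 0, 119/309)
     R2 -= -25/19·R3  ⇒  (0, 0, 1, 0, -182/309)

rank = 4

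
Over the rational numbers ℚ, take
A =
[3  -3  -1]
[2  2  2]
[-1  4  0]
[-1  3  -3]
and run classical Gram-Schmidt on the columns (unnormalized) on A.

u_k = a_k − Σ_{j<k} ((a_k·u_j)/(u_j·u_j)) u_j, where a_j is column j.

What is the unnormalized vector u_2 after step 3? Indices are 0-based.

Step 1: u_0 = a_0 = (3, 2, -1, -1).
Step 2: u_1 = a_1 − (-4/5)·u_0 = (-3/5, 18/5, 16/5, 11/5).
Step 3: u_2 = a_2 − (4/15)·u_0 − (3/71)·u_1 = (-126/71, 280/213, 28/213, -602/213).

u_2 = (-126/71, 280/213, 28/213, -602/213)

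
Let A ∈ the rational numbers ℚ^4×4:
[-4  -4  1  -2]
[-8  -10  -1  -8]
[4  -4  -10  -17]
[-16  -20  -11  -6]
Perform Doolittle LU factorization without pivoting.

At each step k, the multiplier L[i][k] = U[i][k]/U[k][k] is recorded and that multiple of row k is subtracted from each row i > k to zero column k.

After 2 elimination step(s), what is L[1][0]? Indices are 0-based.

Step 1: pivot at (0,0) is -4.
  row1 ← row1 − (2)·row0  ⇒  L[1][0]=2, U row1=(0, -2, -3, -4)
  row2 ← row2 − (-1)·row0  ⇒  L[2][0]=-1, U row2=(0, -8, -9, -19)
  row3 ← row3 − (4)·row0  ⇒  L[3][0]=4, U row3=(0, -4, -15, 2)
Step 2: pivot at (1,1) is -2.
  row2 ← row2 − (4)·row1  ⇒  L[2][1]=4, U row2=(0, 0, 3, -3)
  row3 ← row3 − (2)·row1  ⇒  L[3][1]=2, U row3=(0, 0, -9, 10)

L[1][0] = 2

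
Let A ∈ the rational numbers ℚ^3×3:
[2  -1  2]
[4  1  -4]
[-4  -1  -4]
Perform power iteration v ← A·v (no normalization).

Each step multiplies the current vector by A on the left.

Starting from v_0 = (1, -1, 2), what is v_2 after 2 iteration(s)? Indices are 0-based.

v_0 = (1, -1, 2).
v_1 = A·v_0 = (7, -5, -11).
v_2 = A·v_1 = (-3, 67, 21).

v_2 = (-3, 67, 21)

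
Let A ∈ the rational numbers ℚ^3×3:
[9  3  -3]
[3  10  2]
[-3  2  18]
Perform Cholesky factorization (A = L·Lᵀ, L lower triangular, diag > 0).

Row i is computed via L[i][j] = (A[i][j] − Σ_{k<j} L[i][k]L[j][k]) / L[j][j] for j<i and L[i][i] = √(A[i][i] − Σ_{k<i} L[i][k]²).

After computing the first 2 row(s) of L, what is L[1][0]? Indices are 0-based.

Step 1: L[0][0] = √(9) = 3.
  L[1][0] = (3) / L[0][0] = 1.
Step 2: L[1][1] = √(9) = 3.

L[1][0] = 1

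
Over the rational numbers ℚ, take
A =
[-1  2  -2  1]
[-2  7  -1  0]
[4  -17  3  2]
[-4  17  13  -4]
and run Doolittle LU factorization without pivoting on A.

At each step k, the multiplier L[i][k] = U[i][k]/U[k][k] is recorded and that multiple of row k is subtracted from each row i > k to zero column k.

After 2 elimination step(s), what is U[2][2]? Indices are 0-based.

[col 0] pivot -1
  R1 -= 2*R0 → (0, 3, 3, -2)  (L[1][0] := 2)
  R2 -= -4*R0 → (0, -9, -5, 6)  (L[2][0] := -4)
  R3 -= 4*R0 → (0, 9, 21, -8)  (L[3][0] := 4)
[col 1] pivot 3
  R2 -= -3*R1 → (0, 0, 4, 0)  (L[2][1] := -3)
  R3 -= 3*R1 → (0, 0, 12, -2)  (L[3][1] := 3)

U[2][2] = 4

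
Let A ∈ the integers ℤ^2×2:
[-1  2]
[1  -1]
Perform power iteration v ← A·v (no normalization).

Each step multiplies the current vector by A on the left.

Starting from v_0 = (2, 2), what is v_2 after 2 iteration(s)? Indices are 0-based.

v_0 = (2, 2).
v_1 = A·v_0 = (2, 0).
v_2 = A·v_1 = (-2, 2).

v_2 = (-2, 2)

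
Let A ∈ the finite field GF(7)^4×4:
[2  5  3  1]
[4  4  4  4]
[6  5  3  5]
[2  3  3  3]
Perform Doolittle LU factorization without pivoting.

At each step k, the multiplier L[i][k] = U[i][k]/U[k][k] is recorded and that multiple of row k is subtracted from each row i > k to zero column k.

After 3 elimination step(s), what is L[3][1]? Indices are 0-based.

L[3][1] = 5

[col 0] pivot 2
  R1 -= 2*R0 → (0, 1, 5, 2)  (L[1][0] := 2)
  R2 -= 3*R0 → (0, 4, 1, 2)  (L[2][0] := 3)
  R3 -= 1*R0 → (0, 5, 0, 2)  (L[3][0] := 1)
[col 1] pivot 1
  R2 -= 4*R1 → (0, 0, 2, 1)  (L[2][1] := 4)
  R3 -= 5*R1 → (0, 0, 3, 6)  (L[3][1] := 5)
[col 2] pivot 2
  R3 -= 5*R2 → (0, 0, 0, 1)  (L[3][2] := 5)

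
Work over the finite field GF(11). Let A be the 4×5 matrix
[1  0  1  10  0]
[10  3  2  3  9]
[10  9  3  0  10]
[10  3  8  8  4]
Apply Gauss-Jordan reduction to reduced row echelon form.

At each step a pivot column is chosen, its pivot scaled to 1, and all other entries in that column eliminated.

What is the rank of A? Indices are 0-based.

step 1: normalize row 0 (÷1) = (1, 0, 1, 10, 0)
  row 1: subtract 10×row0 = (0, 3, 3, 2, 9)
  row 2: subtract 10×row0 = (0, 9, 4, 10, 10)
  row 3: subtract 10×row0 = (0, 3, 9, 7, 4)
step 2: normalize row 1 (÷3) = (0, 1, 1, 8, 3)
  row 2: subtract 9×row1 = (0, 0, 6, 4, 5)
  row 3: subtract 3×row1 = (0, 0, 6, 5, 6)
step 3: normalize row 2 (÷6) = (0, 0, 1, 8, 10)
  row 0: subtract 1×row2 = (1, 0, 0, 2, 1)
  row 1: subtract 1×row2 = (0, 1, 0, 0, 4)
  row 3: subtract 6×row2 = (0, 0, 0, 1, 1)
step 4: normalize row 3 (÷1) = (0, 0, 0, 1, 1)
  row 0: subtract 2×row3 = (1, 0, 0, 0, 10)
  row 2: subtract 8×row3 = (0, 0, 1, 0, 2)

rank = 4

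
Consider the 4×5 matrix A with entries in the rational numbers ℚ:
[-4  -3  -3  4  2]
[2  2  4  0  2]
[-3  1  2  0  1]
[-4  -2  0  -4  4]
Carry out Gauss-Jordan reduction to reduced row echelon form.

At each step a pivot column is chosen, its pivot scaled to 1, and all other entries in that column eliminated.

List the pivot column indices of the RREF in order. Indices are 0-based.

pivot columns: 0, 1, 2, 3

pivot(0,0)=-4: scale R0 → (1, 3/4, 3/4, -1, -1/2)
  clear (1,0): R1 −= (2)R0 → (0, 1/2, 5/2, 2, 3)
  clear (2,0): R2 −= (-3)R0 → (0, 13/4, 17/4, -3, -1/2)
  clear (3,0): R3 −= (-4)R0 → (0, 1, 3, -8, 2)
pivot(1,1)=1/2: scale R1 → (0, 1, 5, 4, 6)
  clear (0,1): R0 −= (3/4)R1 → (1, 0, -3, -4, -5)
  clear (2,1): R2 −= (13/4)R1 → (0, 0, -12, -16, -20)
  clear (3,1): R3 −= (1)R1 → (0, 0, -2, -12, -4)
pivot(2,2)=-12: scale R2 → (0, 0, 1, 4/3, 5/3)
  clear (0,2): R0 −= (-3)R2 → (1, 0, 0, 0, 0)
  clear (1,2): R1 −= (5)R2 → (0, 1, 0, -8/3, -7/3)
  clear (3,2): R3 −= (-2)R2 → (0, 0, 0, -28/3, -2/3)
pivot(3,3)=-28/3: scale R3 → (0, 0, 0, 1, 1/14)
  clear (1,3): R1 −= (-8/3)R3 → (0, 1, 0, 0, -15/7)
  clear (2,3): R2 −= (4/3)R3 → (0, 0, 1, 0, 11/7)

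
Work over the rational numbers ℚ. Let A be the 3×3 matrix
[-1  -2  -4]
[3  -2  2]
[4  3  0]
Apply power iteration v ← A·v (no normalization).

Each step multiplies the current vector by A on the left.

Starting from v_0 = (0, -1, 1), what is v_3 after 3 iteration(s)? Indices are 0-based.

v_3 = (18, 66, -36)

v_0 = (0, -1, 1).
v_1 = A·v_0 = (-2, 4, -3).
v_2 = A·v_1 = (6, -20, 4).
v_3 = A·v_2 = (18, 66, -36).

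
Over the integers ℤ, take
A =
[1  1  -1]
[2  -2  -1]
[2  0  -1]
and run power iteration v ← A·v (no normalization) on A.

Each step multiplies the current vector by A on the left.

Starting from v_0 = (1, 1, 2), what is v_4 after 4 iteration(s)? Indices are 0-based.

v_0 = (1, 1, 2).
v_1 = A·v_0 = (0, -2, 0).
v_2 = A·v_1 = (-2, 4, 0).
v_3 = A·v_2 = (2, -12, -4).
v_4 = A·v_3 = (-6, 32, 8).

v_4 = (-6, 32, 8)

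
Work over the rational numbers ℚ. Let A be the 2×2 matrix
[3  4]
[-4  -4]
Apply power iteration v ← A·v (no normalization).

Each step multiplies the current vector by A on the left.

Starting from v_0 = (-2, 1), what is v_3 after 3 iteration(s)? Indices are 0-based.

v_0 = (-2, 1).
v_1 = A·v_0 = (-2, 4).
v_2 = A·v_1 = (10, -8).
v_3 = A·v_2 = (-2, -8).

v_3 = (-2, -8)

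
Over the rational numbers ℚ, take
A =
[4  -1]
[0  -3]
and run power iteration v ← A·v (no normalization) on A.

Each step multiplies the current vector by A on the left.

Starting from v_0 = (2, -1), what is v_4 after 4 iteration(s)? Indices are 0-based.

v_0 = (2, -1).
v_1 = A·v_0 = (9, 3).
v_2 = A·v_1 = (33, -9).
v_3 = A·v_2 = (141, 27).
v_4 = A·v_3 = (537, -81).

v_4 = (537, -81)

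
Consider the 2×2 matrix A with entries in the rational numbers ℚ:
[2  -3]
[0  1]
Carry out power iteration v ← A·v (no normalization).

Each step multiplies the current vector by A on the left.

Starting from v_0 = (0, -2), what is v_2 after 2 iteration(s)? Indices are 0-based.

v_2 = (18, -2)

v_0 = (0, -2).
v_1 = A·v_0 = (6, -2).
v_2 = A·v_1 = (18, -2).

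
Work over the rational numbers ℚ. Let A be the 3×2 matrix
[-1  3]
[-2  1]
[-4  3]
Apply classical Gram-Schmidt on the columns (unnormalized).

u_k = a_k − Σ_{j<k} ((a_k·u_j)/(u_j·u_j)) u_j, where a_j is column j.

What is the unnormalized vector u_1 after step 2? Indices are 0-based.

Step 1: u_0 = a_0 = (-1, -2, -4).
Step 2: u_1 = a_1 − (-17/21)·u_0 = (46/21, -13/21, -5/21).

u_1 = (46/21, -13/21, -5/21)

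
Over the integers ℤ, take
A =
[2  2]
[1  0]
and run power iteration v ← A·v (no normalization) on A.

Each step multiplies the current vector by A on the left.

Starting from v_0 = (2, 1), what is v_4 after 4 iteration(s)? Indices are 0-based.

v_0 = (2, 1).
v_1 = A·v_0 = (6, 2).
v_2 = A·v_1 = (16, 6).
v_3 = A·v_2 = (44, 16).
v_4 = A·v_3 = (120, 44).

v_4 = (120, 44)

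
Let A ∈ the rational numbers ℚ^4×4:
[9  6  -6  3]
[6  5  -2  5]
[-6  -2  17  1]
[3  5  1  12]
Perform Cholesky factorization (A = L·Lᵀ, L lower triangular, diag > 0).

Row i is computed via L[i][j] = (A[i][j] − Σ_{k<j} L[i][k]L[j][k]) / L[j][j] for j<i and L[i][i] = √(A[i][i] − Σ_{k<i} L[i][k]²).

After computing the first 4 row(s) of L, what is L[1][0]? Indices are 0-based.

Step 1: L[0][0] = √(9) = 3.
  L[1][0] = (6) / L[0][0] = 2.
Step 2: L[1][1] = √(1) = 1.
  L[2][0] = (-6) / L[0][0] = -2.
  L[2][1] = (2) / L[1][1] = 2.
Step 3: L[2][2] = √(9) = 3.
  L[3][0] = (3) / L[0][0] = 1.
  L[3][1] = (3) / L[1][1] = 3.
  L[3][2] = (-3) / L[2][2] = -1.
Step 4: L[3][3] = √(1) = 1.

L[1][0] = 2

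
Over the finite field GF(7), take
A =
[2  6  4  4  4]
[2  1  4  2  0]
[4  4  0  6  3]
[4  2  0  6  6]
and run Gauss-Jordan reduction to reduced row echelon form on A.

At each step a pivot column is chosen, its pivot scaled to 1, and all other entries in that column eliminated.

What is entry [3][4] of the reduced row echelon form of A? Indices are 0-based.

M[3][4] = 4

pivot(0,0)=2: scale R0 → (1, 3, 2, 2, 2)
  clear (1,0): R1 −= (2)R0 → (0, 2, 0, 5, 3)
  clear (2,0): R2 −= (4)R0 → (0, 6, 6, 5, 2)
  clear (3,0): R3 −= (4)R0 → (0, 4, 6, 5, 5)
pivot(1,1)=2: scale R1 → (0, 1, 0, 6, 5)
  clear (0,1): R0 −= (3)R1 → (1, 0, 2, 5, 1)
  clear (2,1): R2 −= (6)R1 → (0, 0, 6, 4, 0)
  clear (3,1): R3 −= (4)R1 → (0, 0, 6, 2, 6)
pivot(2,2)=6: scale R2 → (0, 0, 1, 3, 0)
  clear (0,2): R0 −= (2)R2 → (1, 0, 0, 6, 1)
  clear (3,2): R3 −= (6)R2 → (0, 0, 0, 5, 6)
pivot(3,3)=5: scale R3 → (0, 0, 0, 1, 4)
  clear (0,3): R0 −= (6)R3 → (1, 0, 0, 0, 5)
  clear (1,3): R1 −= (6)R3 → (0, 1, 0, 0, 2)
  clear (2,3): R2 −= (3)R3 → (0, 0, 1, 0, 2)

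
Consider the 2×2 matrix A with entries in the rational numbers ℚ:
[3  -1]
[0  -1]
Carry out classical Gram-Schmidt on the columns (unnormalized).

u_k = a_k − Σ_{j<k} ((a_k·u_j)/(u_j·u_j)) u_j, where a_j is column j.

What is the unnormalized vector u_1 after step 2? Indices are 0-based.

u_1 = (0, -1)

Step 1: u_0 = a_0 = (3, 0).
Step 2: u_1 = a_1 − (-1/3)·u_0 = (0, -1).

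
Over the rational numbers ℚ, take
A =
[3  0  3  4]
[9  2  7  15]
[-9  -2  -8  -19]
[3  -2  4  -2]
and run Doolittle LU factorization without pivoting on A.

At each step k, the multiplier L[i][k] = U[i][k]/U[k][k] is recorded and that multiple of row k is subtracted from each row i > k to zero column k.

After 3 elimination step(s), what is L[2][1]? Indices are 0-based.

[col 0] pivot 3
  R1 -= 3*R0 → (0, 2, -2, 3)  (L[1][0] := 3)
  R2 -= -3*R0 → (0, -2, 1, -7)  (L[2][0] := -3)
  R3 -= 1*R0 → (0, -2, 1, -6)  (L[3][0] := 1)
[col 1] pivot 2
  R2 -= -1*R1 → (0, 0, -1, -4)  (L[2][1] := -1)
  R3 -= -1*R1 → (0, 0, -1, -3)  (L[3][1] := -1)
[col 2] pivot -1
  R3 -= 1*R2 → (0, 0, 0, 1)  (L[3][2] := 1)

L[2][1] = -1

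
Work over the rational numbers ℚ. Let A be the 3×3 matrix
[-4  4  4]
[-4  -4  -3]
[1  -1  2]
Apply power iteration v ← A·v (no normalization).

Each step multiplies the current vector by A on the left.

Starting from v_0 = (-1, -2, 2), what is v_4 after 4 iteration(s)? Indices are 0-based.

v_0 = (-1, -2, 2).
v_1 = A·v_0 = (4, 6, 5).
v_2 = A·v_1 = (28, -55, 8).
v_3 = A·v_2 = (-300, 84, 99).
v_4 = A·v_3 = (1932, 567, -186).

v_4 = (1932, 567, -186)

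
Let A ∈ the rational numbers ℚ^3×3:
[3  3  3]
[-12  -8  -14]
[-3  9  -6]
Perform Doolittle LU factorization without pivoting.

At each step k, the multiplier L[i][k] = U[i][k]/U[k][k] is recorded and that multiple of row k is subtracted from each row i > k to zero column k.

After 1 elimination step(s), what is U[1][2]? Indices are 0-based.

U[1][2] = -2

k=0: U[0][0]=3
  eliminate (1,0): mult=-4, new row 1: (0, 4, -2); set L[1][0]=-4
  eliminate (2,0): mult=-1, new row 2: (0, 12, -3); set L[2][0]=-1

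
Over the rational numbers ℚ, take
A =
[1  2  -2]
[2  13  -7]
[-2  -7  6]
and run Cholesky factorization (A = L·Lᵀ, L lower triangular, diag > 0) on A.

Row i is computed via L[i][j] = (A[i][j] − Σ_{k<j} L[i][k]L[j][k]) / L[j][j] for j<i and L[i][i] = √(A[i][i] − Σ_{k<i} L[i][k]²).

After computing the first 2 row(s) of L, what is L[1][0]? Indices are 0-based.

Step 1: L[0][0] = √(1) = 1.
  L[1][0] = (2) / L[0][0] = 2.
Step 2: L[1][1] = √(9) = 3.

L[1][0] = 2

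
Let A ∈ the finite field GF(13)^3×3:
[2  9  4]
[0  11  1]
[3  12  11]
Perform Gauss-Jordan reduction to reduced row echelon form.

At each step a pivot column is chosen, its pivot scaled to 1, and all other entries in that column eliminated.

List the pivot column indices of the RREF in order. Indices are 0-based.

step 1: normalize row 0 (÷2) = (1, 11, 2)
  row 2: subtract 3×row0 = (0, 5, 5)
step 2: normalize row 1 (÷11) = (0, 1, 6)
  row 0: subtract 11×row1 = (1, 0, 1)
  row 2: subtract 5×row1 = (0, 0, 1)
step 3: normalize row 2 (÷1) = (0, 0, 1)
  row 0: subtract 1×row2 = (1, 0, 0)
  row 1: subtract 6×row2 = (0, 1, 0)

pivot columns: 0, 1, 2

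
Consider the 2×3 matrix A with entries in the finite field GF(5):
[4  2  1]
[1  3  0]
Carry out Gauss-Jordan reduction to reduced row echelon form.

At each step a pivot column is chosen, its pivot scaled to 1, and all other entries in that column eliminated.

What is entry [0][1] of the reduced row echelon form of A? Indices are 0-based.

step 1: normalize row 0 (÷4) = (1, 3, 4)
  row 1: subtract 1×row0 = (0, 0, 1)
skip col 1 (zero from row 1)
step 2: normalize row 1 (÷1) = (0, 0, 1)
  row 0: subtract 4×row1 = (1, 3, 0)

M[0][1] = 3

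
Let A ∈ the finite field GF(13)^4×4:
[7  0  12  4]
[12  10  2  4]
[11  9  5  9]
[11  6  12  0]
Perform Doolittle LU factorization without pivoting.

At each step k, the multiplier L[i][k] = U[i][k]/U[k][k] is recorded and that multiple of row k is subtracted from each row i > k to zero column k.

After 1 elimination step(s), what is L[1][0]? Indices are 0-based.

[col 0] pivot 7
  R1 -= 11*R0 → (0, 10, 0, 12)  (L[1][0] := 11)
  R2 -= 9*R0 → (0, 9, 1, 12)  (L[2][0] := 9)
  R3 -= 9*R0 → (0, 6, 8, 3)  (L[3][0] := 9)

L[1][0] = 11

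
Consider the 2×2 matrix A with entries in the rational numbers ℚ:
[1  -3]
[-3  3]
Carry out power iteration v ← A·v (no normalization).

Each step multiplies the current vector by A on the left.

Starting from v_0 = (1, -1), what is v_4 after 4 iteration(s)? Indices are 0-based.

v_4 = (580, -804)

v_0 = (1, -1).
v_1 = A·v_0 = (4, -6).
v_2 = A·v_1 = (22, -30).
v_3 = A·v_2 = (112, -156).
v_4 = A·v_3 = (580, -804).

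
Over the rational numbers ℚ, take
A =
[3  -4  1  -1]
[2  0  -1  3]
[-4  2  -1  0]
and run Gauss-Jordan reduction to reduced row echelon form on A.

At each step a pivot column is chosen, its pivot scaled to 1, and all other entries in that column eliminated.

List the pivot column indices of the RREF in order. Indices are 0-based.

pivot(0,0)=3: scale R0 → (1, -4/3, 1/3, -1/3)
  clear (1,0): R1 −= (2)R0 → (0, 8/3, -5/3, 11/3)
  clear (2,0): R2 −= (-4)R0 → (0, -10/3, 1/3, -4/3)
pivot(1,1)=8/3: scale R1 → (0, 1, -5/8, 11/8)
  clear (0,1): R0 −= (-4/3)R1 → (1, 0, -1/2, 3/2)
  clear (2,1): R2 −= (-10/3)R1 → (0, 0, -7/4, 13/4)
pivot(2,2)=-7/4: scale R2 → (0, 0, 1, -13/7)
  clear (0,2): R0 −= (-1/2)R2 → (1, 0, 0, 4/7)
  clear (1,2): R1 −= (-5/8)R2 → (0, 1, 0, 3/14)

pivot columns: 0, 1, 2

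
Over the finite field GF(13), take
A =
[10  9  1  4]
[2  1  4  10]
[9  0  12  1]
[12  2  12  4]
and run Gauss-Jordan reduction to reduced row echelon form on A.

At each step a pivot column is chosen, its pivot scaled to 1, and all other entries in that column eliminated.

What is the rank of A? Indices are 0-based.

rank = 4

pivot(0,0)=10: scale R0 → (1, 10, 4, 3)
  clear (1,0): R1 −= (2)R0 → (0, 7, 9, 4)
  clear (2,0): R2 −= (9)R0 → (0, 1, 2, 0)
  clear (3,0): R3 −= (12)R0 → (0, 12, 3, 7)
pivot(1,1)=7: scale R1 → (0, 1, 5, 8)
  clear (0,1): R0 −= (10)R1 → (1, 0, 6, 1)
  clear (2,1): R2 −= (1)R1 → (0, 0, 10, 5)
  clear (3,1): R3 −= (12)R1 → (0, 0, 8, 2)
pivot(2,2)=10: scale R2 → (0, 0, 1, 7)
  clear (0,2): R0 −= (6)R2 → (1, 0, 0, 11)
  clear (1,2): R1 −= (5)R2 → (0, 1, 0, 12)
  clear (3,2): R3 −= (8)R2 → (0, 0, 0, 11)
pivot(3,3)=11: scale R3 → (0, 0, 0, 1)
  clear (0,3): R0 −= (11)R3 → (1, 0, 0, 0)
  clear (1,3): R1 −= (12)R3 → (0, 1, 0, 0)
  clear (2,3): R2 −= (7)R3 → (0, 0, 1, 0)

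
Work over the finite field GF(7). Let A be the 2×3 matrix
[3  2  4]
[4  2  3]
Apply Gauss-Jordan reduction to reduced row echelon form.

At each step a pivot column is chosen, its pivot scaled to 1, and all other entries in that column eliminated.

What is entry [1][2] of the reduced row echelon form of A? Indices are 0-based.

step 1: normalize row 0 (÷3) = (1, 3, 6)
  row 1: subtract 4×row0 = (0, 4, 0)
step 2: normalize row 1 (÷4) = (0, 1, 0)
  row 0: subtract 3×row1 = (1, 0, 6)

M[1][2] = 0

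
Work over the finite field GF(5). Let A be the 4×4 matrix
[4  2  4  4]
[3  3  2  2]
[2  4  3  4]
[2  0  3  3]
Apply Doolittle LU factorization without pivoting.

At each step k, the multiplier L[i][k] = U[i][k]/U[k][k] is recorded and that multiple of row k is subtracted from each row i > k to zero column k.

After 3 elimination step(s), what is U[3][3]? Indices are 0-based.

U[3][3] = 1

[col 0] pivot 4
  R1 -= 2*R0 → (0, 4, 4, 4)  (L[1][0] := 2)
  R2 -= 3*R0 → (0, 3, 1, 2)  (L[2][0] := 3)
  R3 -= 3*R0 → (0, 4, 1, 1)  (L[3][0] := 3)
[col 1] pivot 4
  R2 -= 2*R1 → (0, 0, 3, 4)  (L[2][1] := 2)
  R3 -= 1*R1 → (0, 0, 2, 2)  (L[3][1] := 1)
[col 2] pivot 3
  R3 -= 4*R2 → (0, 0, 0, 1)  (L[3][2] := 4)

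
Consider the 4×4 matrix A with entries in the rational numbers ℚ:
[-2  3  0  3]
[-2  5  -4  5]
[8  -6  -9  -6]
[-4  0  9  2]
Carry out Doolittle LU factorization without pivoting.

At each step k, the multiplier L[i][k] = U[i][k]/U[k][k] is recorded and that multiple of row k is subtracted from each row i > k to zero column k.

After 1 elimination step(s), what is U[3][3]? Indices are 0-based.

Step 1: pivot at (0,0) is -2.
  row1 ← row1 − (1)·row0  ⇒  L[1][0]=1, U row1=(0, 2, -4, 2)
  row2 ← row2 − (-4)·row0  ⇒  L[2][0]=-4, U row2=(0, 6, -9, 6)
  row3 ← row3 − (2)·row0  ⇒  L[3][0]=2, U row3=(0, -6, 9, -4)

U[3][3] = -4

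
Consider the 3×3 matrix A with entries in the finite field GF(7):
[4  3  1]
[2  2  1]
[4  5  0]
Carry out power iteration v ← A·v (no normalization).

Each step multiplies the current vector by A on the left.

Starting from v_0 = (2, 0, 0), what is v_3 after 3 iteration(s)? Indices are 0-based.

v_0 = (2, 0, 0).
v_1 = A·v_0 = (1, 4, 1).
v_2 = A·v_1 = (3, 4, 3).
v_3 = A·v_2 = (6, 3, 4).

v_3 = (6, 3, 4)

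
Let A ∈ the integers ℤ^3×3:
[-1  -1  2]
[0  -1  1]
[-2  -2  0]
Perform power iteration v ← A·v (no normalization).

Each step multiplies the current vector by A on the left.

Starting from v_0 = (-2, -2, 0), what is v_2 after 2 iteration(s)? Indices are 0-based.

v_0 = (-2, -2, 0).
v_1 = A·v_0 = (4, 2, 8).
v_2 = A·v_1 = (10, 6, -12).

v_2 = (10, 6, -12)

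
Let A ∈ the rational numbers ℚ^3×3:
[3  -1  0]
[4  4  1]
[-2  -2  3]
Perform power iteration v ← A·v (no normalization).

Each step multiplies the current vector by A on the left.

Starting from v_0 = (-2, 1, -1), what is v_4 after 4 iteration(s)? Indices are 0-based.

v_4 = (242, -759, 1055)

v_0 = (-2, 1, -1).
v_1 = A·v_0 = (-7, -5, -1).
v_2 = A·v_1 = (-16, -49, 21).
v_3 = A·v_2 = (1, -239, 193).
v_4 = A·v_3 = (242, -759, 1055).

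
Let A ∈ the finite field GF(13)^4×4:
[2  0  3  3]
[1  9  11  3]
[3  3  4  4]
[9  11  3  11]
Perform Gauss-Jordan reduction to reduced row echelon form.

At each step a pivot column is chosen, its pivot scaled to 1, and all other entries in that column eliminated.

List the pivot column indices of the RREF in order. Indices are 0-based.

pivot(0,0)=2: scale R0 → (1, 0, 8, 8)
  clear (1,0): R1 −= (1)R0 → (0, 9, 3, 8)
  clear (2,0): R2 −= (3)R0 → (0, 3, 6, 6)
  clear (3,0): R3 −= (9)R0 → (0, 11, 9, 4)
pivot(1,1)=9: scale R1 → (0, 1, 9, 11)
  clear (2,1): R2 −= (3)R1 → (0, 0, 5, 12)
  clear (3,1): R3 −= (11)R1 → (0, 0, 1, 0)
pivot(2,2)=5: scale R2 → (0, 0, 1, 5)
  clear (0,2): R0 −= (8)R2 → (1, 0, 0, 7)
  clear (1,2): R1 −= (9)R2 → (0, 1, 0, 5)
  clear (3,2): R3 −= (1)R2 → (0, 0, 0, 8)
pivot(3,3)=8: scale R3 → (0, 0, 0, 1)
  clear (0,3): R0 −= (7)R3 → (1, 0, 0, 0)
  clear (1,3): R1 −= (5)R3 → (0, 1, 0, 0)
  clear (2,3): R2 −= (5)R3 → (0, 0, 1, 0)

pivot columns: 0, 1, 2, 3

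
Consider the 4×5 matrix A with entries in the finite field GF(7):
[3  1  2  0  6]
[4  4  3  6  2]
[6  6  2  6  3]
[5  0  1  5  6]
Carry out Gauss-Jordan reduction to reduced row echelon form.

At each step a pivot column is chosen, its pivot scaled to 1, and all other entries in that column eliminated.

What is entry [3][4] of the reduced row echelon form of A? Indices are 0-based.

M[3][4] = 3

[1] R0 /= 3  ⇒  (1, 5, 3, 0, 2)
     R1 -= 4·R0  ⇒  (0, 5, 5, 6, 1)
     R2 -= 6·R0  ⇒  (0, 4, 5, 6, 5)
     R3 -= 5·R0  ⇒  (0, 3, 0, 5, 3)
[2] R1 /= 5  ⇒  (0, 1, 1, 4, 3)
     R0 -= 5·R1  ⇒  (1, 0, 5, 1, 1)
     R2 -= 4·R1  ⇒  (0, 0, 1, 4, 0)
     R3 -= 3·R1  ⇒  (0, 0, 4, 0, 1)
[3] R2 /= 1  ⇒  (0, 0, 1, 4, 0)
     R0 -= 5·R2  ⇒  (1, 0, 0, 2, 1)
     R1 -= 1·R2  ⇒  (0, 1, 0, 0, 3)
     R3 -= 4·R2  ⇒  (0, 0, 0, 5, 1)
[4] R3 /= 5  ⇒  (0, 0, 0, 1, 3)
     R0 -= 2·R3  ⇒  (1, 0, 0, 0, 2)
     R2 -= 4·R3  ⇒  (0, 0, 1, 0, 2)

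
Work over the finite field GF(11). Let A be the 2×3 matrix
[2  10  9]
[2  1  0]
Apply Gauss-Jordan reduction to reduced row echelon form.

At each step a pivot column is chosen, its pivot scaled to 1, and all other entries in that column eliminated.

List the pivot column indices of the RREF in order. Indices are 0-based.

[1] R0 /= 2  ⇒  (1, 5, 10)
     R1 -= 2·R0  ⇒  (0, 2, 2)
[2] R1 /= 2  ⇒  (0, 1, 1)
     R0 -= 5·R1  ⇒  (1, 0, 5)

pivot columns: 0, 1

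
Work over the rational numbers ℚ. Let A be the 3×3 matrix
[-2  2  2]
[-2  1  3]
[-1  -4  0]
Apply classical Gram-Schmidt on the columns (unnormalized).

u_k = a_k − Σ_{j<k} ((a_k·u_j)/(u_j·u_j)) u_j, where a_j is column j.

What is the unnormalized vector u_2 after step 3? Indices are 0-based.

Step 1: u_0 = a_0 = (-2, -2, -1).
Step 2: u_1 = a_1 − (-2/9)·u_0 = (14/9, 5/9, -38/9).
Step 3: u_2 = a_2 − (-10/9)·u_0 − (43/185)·u_1 = (-108/185, 24/37, -24/185).

u_2 = (-108/185, 24/37, -24/185)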